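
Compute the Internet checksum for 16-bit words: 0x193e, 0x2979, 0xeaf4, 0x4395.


Sum all words (with carry folding):
+ 0x193e = 0x193e
+ 0x2979 = 0x42b7
+ 0xeaf4 = 0x2dac
+ 0x4395 = 0x7141
One's complement: ~0x7141
Checksum = 0x8ebe


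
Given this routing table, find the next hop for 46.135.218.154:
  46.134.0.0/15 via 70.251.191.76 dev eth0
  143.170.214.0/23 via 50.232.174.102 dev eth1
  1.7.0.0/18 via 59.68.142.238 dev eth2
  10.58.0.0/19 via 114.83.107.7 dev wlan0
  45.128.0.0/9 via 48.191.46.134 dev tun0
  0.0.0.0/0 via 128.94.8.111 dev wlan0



Longest prefix match for 46.135.218.154:
  /15 46.134.0.0: MATCH
  /23 143.170.214.0: no
  /18 1.7.0.0: no
  /19 10.58.0.0: no
  /9 45.128.0.0: no
  /0 0.0.0.0: MATCH
Selected: next-hop 70.251.191.76 via eth0 (matched /15)


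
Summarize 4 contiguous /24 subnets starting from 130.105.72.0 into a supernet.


Original prefix: /24
Number of subnets: 4 = 2^2
New prefix = 24 - 2 = 22
Supernet: 130.105.72.0/22


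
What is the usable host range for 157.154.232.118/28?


Network: 157.154.232.112
Broadcast: 157.154.232.127
First usable = network + 1
Last usable = broadcast - 1
Range: 157.154.232.113 to 157.154.232.126


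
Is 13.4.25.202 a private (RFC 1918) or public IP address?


RFC 1918 private ranges:
  10.0.0.0/8 (10.0.0.0 - 10.255.255.255)
  172.16.0.0/12 (172.16.0.0 - 172.31.255.255)
  192.168.0.0/16 (192.168.0.0 - 192.168.255.255)
Public (not in any RFC 1918 range)


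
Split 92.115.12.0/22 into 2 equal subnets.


New prefix = 22 + 1 = 23
Each subnet has 512 addresses
  92.115.12.0/23
  92.115.14.0/23
Subnets: 92.115.12.0/23, 92.115.14.0/23


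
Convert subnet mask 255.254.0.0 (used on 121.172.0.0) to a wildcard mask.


Subnet mask: 255.254.0.0
Wildcard = 255.255.255.255 - subnet mask
255 - 255 = 0
255 - 254 = 1
255 - 0 = 255
255 - 0 = 255
Wildcard: 0.1.255.255


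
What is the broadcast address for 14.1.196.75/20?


Network: 14.1.192.0/20
Host bits = 12
Set all host bits to 1:
Broadcast: 14.1.207.255


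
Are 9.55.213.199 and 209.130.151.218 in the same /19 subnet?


Mask: 255.255.224.0
9.55.213.199 AND mask = 9.55.192.0
209.130.151.218 AND mask = 209.130.128.0
No, different subnets (9.55.192.0 vs 209.130.128.0)


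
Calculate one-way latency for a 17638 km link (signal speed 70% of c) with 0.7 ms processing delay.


Speed = 0.7 * 3e5 km/s = 210000 km/s
Propagation delay = 17638 / 210000 = 0.084 s = 83.9905 ms
Processing delay = 0.7 ms
Total one-way latency = 84.6905 ms


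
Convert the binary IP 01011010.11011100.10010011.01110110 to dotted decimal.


01011010 = 90
11011100 = 220
10010011 = 147
01110110 = 118
IP: 90.220.147.118


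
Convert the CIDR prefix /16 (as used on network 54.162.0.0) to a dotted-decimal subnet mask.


/16 means 16 network bits, 16 host bits
Binary: 11111111111111110000000000000000
Mask: 255.255.0.0


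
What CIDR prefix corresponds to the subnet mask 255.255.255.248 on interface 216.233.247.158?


Binary: 11111111.11111111.11111111.11111000
Count leading 1s
Prefix: /29


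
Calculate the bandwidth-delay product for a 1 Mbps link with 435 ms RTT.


BDP = bandwidth * RTT
= 1 Mbps * 435 ms
= 1 * 1e6 * 435 / 1000 bits
= 435000 bits
= 54375 bytes
= 53.1006 KB
BDP = 435000 bits (54375 bytes)


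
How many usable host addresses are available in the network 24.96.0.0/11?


Host bits = 32 - 11 = 21
Total addresses = 2^21 = 2097152
Usable = total - 2 (network and broadcast)
Usable hosts: 2097150


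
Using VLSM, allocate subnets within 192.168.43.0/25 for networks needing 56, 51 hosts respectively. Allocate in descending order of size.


56 hosts -> /26 (62 usable): 192.168.43.0/26
51 hosts -> /26 (62 usable): 192.168.43.64/26
Allocation: 192.168.43.0/26 (56 hosts, 62 usable); 192.168.43.64/26 (51 hosts, 62 usable)


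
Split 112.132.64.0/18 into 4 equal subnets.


New prefix = 18 + 2 = 20
Each subnet has 4096 addresses
  112.132.64.0/20
  112.132.80.0/20
  112.132.96.0/20
  112.132.112.0/20
Subnets: 112.132.64.0/20, 112.132.80.0/20, 112.132.96.0/20, 112.132.112.0/20


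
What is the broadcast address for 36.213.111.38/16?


Network: 36.213.0.0/16
Host bits = 16
Set all host bits to 1:
Broadcast: 36.213.255.255


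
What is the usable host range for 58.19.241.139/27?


Network: 58.19.241.128
Broadcast: 58.19.241.159
First usable = network + 1
Last usable = broadcast - 1
Range: 58.19.241.129 to 58.19.241.158


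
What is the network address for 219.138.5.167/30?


IP:   11011011.10001010.00000101.10100111
Mask: 11111111.11111111.11111111.11111100
AND operation:
Net:  11011011.10001010.00000101.10100100
Network: 219.138.5.164/30


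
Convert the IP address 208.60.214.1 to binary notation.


208 = 11010000
60 = 00111100
214 = 11010110
1 = 00000001
Binary: 11010000.00111100.11010110.00000001


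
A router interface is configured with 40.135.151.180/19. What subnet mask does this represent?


/19 means 19 network bits, 13 host bits
Binary: 11111111111111111110000000000000
Mask: 255.255.224.0


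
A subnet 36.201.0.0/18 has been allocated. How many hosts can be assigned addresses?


Host bits = 32 - 18 = 14
Total addresses = 2^14 = 16384
Usable = total - 2 (network and broadcast)
Usable hosts: 16382


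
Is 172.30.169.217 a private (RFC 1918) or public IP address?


RFC 1918 private ranges:
  10.0.0.0/8 (10.0.0.0 - 10.255.255.255)
  172.16.0.0/12 (172.16.0.0 - 172.31.255.255)
  192.168.0.0/16 (192.168.0.0 - 192.168.255.255)
Private (in 172.16.0.0/12)


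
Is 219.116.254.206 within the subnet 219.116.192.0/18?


Subnet network: 219.116.192.0
Test IP AND mask: 219.116.192.0
Yes, 219.116.254.206 is in 219.116.192.0/18


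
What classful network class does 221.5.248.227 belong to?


First octet: 221
Binary: 11011101
110xxxxx -> Class C (192-223)
Class C, default mask 255.255.255.0 (/24)


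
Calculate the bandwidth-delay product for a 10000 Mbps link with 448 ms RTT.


BDP = bandwidth * RTT
= 10000 Mbps * 448 ms
= 10000 * 1e6 * 448 / 1000 bits
= 4480000000 bits
= 560000000 bytes
= 546875 KB
BDP = 4480000000 bits (560000000 bytes)


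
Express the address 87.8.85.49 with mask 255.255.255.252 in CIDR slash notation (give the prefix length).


Binary: 11111111.11111111.11111111.11111100
Count leading 1s
Prefix: /30


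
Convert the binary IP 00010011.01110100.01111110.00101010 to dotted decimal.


00010011 = 19
01110100 = 116
01111110 = 126
00101010 = 42
IP: 19.116.126.42


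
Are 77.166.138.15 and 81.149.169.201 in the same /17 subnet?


Mask: 255.255.128.0
77.166.138.15 AND mask = 77.166.128.0
81.149.169.201 AND mask = 81.149.128.0
No, different subnets (77.166.128.0 vs 81.149.128.0)


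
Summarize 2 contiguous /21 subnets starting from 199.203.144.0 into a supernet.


Original prefix: /21
Number of subnets: 2 = 2^1
New prefix = 21 - 1 = 20
Supernet: 199.203.144.0/20


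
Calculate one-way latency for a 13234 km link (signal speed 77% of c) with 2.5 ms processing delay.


Speed = 0.77 * 3e5 km/s = 231000 km/s
Propagation delay = 13234 / 231000 = 0.0573 s = 57.29 ms
Processing delay = 2.5 ms
Total one-way latency = 59.79 ms


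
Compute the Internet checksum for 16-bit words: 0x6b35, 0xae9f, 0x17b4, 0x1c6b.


Sum all words (with carry folding):
+ 0x6b35 = 0x6b35
+ 0xae9f = 0x19d5
+ 0x17b4 = 0x3189
+ 0x1c6b = 0x4df4
One's complement: ~0x4df4
Checksum = 0xb20b


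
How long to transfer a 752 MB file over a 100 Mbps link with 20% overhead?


Effective throughput = 100 * (1 - 20/100) = 80 Mbps
File size in Mb = 752 * 8 = 6016 Mb
Time = 6016 / 80
Time = 75.2 seconds


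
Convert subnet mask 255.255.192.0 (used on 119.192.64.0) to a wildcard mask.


Subnet mask: 255.255.192.0
Wildcard = 255.255.255.255 - subnet mask
255 - 255 = 0
255 - 255 = 0
255 - 192 = 63
255 - 0 = 255
Wildcard: 0.0.63.255


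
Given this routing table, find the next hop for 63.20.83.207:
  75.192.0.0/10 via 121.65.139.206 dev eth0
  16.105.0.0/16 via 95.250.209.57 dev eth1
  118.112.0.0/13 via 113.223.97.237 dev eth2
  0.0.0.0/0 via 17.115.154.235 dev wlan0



Longest prefix match for 63.20.83.207:
  /10 75.192.0.0: no
  /16 16.105.0.0: no
  /13 118.112.0.0: no
  /0 0.0.0.0: MATCH
Selected: next-hop 17.115.154.235 via wlan0 (matched /0)


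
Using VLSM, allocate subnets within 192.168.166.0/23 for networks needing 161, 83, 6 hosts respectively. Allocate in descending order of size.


161 hosts -> /24 (254 usable): 192.168.166.0/24
83 hosts -> /25 (126 usable): 192.168.167.0/25
6 hosts -> /29 (6 usable): 192.168.167.128/29
Allocation: 192.168.166.0/24 (161 hosts, 254 usable); 192.168.167.0/25 (83 hosts, 126 usable); 192.168.167.128/29 (6 hosts, 6 usable)


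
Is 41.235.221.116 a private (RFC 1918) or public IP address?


RFC 1918 private ranges:
  10.0.0.0/8 (10.0.0.0 - 10.255.255.255)
  172.16.0.0/12 (172.16.0.0 - 172.31.255.255)
  192.168.0.0/16 (192.168.0.0 - 192.168.255.255)
Public (not in any RFC 1918 range)


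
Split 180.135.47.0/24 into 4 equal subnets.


New prefix = 24 + 2 = 26
Each subnet has 64 addresses
  180.135.47.0/26
  180.135.47.64/26
  180.135.47.128/26
  180.135.47.192/26
Subnets: 180.135.47.0/26, 180.135.47.64/26, 180.135.47.128/26, 180.135.47.192/26


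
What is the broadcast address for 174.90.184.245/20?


Network: 174.90.176.0/20
Host bits = 12
Set all host bits to 1:
Broadcast: 174.90.191.255


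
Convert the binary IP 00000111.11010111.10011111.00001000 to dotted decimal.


00000111 = 7
11010111 = 215
10011111 = 159
00001000 = 8
IP: 7.215.159.8


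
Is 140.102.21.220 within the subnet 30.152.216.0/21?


Subnet network: 30.152.216.0
Test IP AND mask: 140.102.16.0
No, 140.102.21.220 is not in 30.152.216.0/21


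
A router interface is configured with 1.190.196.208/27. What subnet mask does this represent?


/27 means 27 network bits, 5 host bits
Binary: 11111111111111111111111111100000
Mask: 255.255.255.224


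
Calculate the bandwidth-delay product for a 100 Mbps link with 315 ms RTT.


BDP = bandwidth * RTT
= 100 Mbps * 315 ms
= 100 * 1e6 * 315 / 1000 bits
= 31500000 bits
= 3937500 bytes
= 3845.2148 KB
BDP = 31500000 bits (3937500 bytes)


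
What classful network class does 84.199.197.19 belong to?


First octet: 84
Binary: 01010100
0xxxxxxx -> Class A (1-126)
Class A, default mask 255.0.0.0 (/8)


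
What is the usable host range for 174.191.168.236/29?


Network: 174.191.168.232
Broadcast: 174.191.168.239
First usable = network + 1
Last usable = broadcast - 1
Range: 174.191.168.233 to 174.191.168.238


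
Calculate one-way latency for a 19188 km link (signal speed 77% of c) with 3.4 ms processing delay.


Speed = 0.77 * 3e5 km/s = 231000 km/s
Propagation delay = 19188 / 231000 = 0.0831 s = 83.0649 ms
Processing delay = 3.4 ms
Total one-way latency = 86.4649 ms


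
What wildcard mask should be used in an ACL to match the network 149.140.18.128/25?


Subnet mask: 255.255.255.128
Wildcard = 255.255.255.255 - subnet mask
255 - 255 = 0
255 - 255 = 0
255 - 255 = 0
255 - 128 = 127
Wildcard: 0.0.0.127


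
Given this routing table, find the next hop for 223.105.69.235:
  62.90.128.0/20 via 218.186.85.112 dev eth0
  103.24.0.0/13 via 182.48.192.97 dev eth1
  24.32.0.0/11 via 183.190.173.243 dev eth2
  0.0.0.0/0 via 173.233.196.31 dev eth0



Longest prefix match for 223.105.69.235:
  /20 62.90.128.0: no
  /13 103.24.0.0: no
  /11 24.32.0.0: no
  /0 0.0.0.0: MATCH
Selected: next-hop 173.233.196.31 via eth0 (matched /0)


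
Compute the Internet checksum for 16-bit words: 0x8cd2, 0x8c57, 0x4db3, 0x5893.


Sum all words (with carry folding):
+ 0x8cd2 = 0x8cd2
+ 0x8c57 = 0x192a
+ 0x4db3 = 0x66dd
+ 0x5893 = 0xbf70
One's complement: ~0xbf70
Checksum = 0x408f


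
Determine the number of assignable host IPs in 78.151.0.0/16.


Host bits = 32 - 16 = 16
Total addresses = 2^16 = 65536
Usable = total - 2 (network and broadcast)
Usable hosts: 65534


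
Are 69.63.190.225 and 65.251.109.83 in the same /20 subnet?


Mask: 255.255.240.0
69.63.190.225 AND mask = 69.63.176.0
65.251.109.83 AND mask = 65.251.96.0
No, different subnets (69.63.176.0 vs 65.251.96.0)


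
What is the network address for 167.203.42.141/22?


IP:   10100111.11001011.00101010.10001101
Mask: 11111111.11111111.11111100.00000000
AND operation:
Net:  10100111.11001011.00101000.00000000
Network: 167.203.40.0/22


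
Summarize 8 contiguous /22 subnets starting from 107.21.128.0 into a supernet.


Original prefix: /22
Number of subnets: 8 = 2^3
New prefix = 22 - 3 = 19
Supernet: 107.21.128.0/19


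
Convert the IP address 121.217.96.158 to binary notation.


121 = 01111001
217 = 11011001
96 = 01100000
158 = 10011110
Binary: 01111001.11011001.01100000.10011110


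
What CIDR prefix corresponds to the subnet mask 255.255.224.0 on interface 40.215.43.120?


Binary: 11111111.11111111.11100000.00000000
Count leading 1s
Prefix: /19


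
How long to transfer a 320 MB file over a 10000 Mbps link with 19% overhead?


Effective throughput = 10000 * (1 - 19/100) = 8100.0 Mbps
File size in Mb = 320 * 8 = 2560 Mb
Time = 2560 / 8100.0
Time = 0.316 seconds


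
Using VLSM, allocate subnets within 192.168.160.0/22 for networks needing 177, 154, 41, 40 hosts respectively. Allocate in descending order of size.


177 hosts -> /24 (254 usable): 192.168.160.0/24
154 hosts -> /24 (254 usable): 192.168.161.0/24
41 hosts -> /26 (62 usable): 192.168.162.0/26
40 hosts -> /26 (62 usable): 192.168.162.64/26
Allocation: 192.168.160.0/24 (177 hosts, 254 usable); 192.168.161.0/24 (154 hosts, 254 usable); 192.168.162.0/26 (41 hosts, 62 usable); 192.168.162.64/26 (40 hosts, 62 usable)


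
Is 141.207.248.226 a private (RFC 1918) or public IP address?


RFC 1918 private ranges:
  10.0.0.0/8 (10.0.0.0 - 10.255.255.255)
  172.16.0.0/12 (172.16.0.0 - 172.31.255.255)
  192.168.0.0/16 (192.168.0.0 - 192.168.255.255)
Public (not in any RFC 1918 range)


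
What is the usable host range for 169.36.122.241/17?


Network: 169.36.0.0
Broadcast: 169.36.127.255
First usable = network + 1
Last usable = broadcast - 1
Range: 169.36.0.1 to 169.36.127.254


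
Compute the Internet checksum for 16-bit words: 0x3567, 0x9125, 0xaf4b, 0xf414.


Sum all words (with carry folding):
+ 0x3567 = 0x3567
+ 0x9125 = 0xc68c
+ 0xaf4b = 0x75d8
+ 0xf414 = 0x69ed
One's complement: ~0x69ed
Checksum = 0x9612


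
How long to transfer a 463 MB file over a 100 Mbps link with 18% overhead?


Effective throughput = 100 * (1 - 18/100) = 82 Mbps
File size in Mb = 463 * 8 = 3704 Mb
Time = 3704 / 82
Time = 45.1707 seconds


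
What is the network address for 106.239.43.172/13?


IP:   01101010.11101111.00101011.10101100
Mask: 11111111.11111000.00000000.00000000
AND operation:
Net:  01101010.11101000.00000000.00000000
Network: 106.232.0.0/13


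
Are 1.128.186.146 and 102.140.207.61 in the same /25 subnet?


Mask: 255.255.255.128
1.128.186.146 AND mask = 1.128.186.128
102.140.207.61 AND mask = 102.140.207.0
No, different subnets (1.128.186.128 vs 102.140.207.0)


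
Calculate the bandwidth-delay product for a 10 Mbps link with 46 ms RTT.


BDP = bandwidth * RTT
= 10 Mbps * 46 ms
= 10 * 1e6 * 46 / 1000 bits
= 460000 bits
= 57500 bytes
= 56.1523 KB
BDP = 460000 bits (57500 bytes)


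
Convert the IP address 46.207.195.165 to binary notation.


46 = 00101110
207 = 11001111
195 = 11000011
165 = 10100101
Binary: 00101110.11001111.11000011.10100101


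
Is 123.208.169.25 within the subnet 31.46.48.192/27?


Subnet network: 31.46.48.192
Test IP AND mask: 123.208.169.0
No, 123.208.169.25 is not in 31.46.48.192/27


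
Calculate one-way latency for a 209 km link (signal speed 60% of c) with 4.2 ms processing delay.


Speed = 0.6 * 3e5 km/s = 180000 km/s
Propagation delay = 209 / 180000 = 0.0012 s = 1.1611 ms
Processing delay = 4.2 ms
Total one-way latency = 5.3611 ms


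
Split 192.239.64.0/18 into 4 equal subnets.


New prefix = 18 + 2 = 20
Each subnet has 4096 addresses
  192.239.64.0/20
  192.239.80.0/20
  192.239.96.0/20
  192.239.112.0/20
Subnets: 192.239.64.0/20, 192.239.80.0/20, 192.239.96.0/20, 192.239.112.0/20


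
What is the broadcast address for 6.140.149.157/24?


Network: 6.140.149.0/24
Host bits = 8
Set all host bits to 1:
Broadcast: 6.140.149.255


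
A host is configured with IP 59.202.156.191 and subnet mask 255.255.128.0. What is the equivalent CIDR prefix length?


Binary: 11111111.11111111.10000000.00000000
Count leading 1s
Prefix: /17


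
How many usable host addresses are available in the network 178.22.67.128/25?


Host bits = 32 - 25 = 7
Total addresses = 2^7 = 128
Usable = total - 2 (network and broadcast)
Usable hosts: 126


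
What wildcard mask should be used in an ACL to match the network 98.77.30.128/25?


Subnet mask: 255.255.255.128
Wildcard = 255.255.255.255 - subnet mask
255 - 255 = 0
255 - 255 = 0
255 - 255 = 0
255 - 128 = 127
Wildcard: 0.0.0.127


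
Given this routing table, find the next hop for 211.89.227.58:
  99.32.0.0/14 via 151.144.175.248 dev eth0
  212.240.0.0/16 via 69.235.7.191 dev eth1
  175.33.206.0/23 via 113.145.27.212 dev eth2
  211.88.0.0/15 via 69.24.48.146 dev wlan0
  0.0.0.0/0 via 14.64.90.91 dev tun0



Longest prefix match for 211.89.227.58:
  /14 99.32.0.0: no
  /16 212.240.0.0: no
  /23 175.33.206.0: no
  /15 211.88.0.0: MATCH
  /0 0.0.0.0: MATCH
Selected: next-hop 69.24.48.146 via wlan0 (matched /15)


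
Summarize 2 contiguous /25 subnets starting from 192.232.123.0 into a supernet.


Original prefix: /25
Number of subnets: 2 = 2^1
New prefix = 25 - 1 = 24
Supernet: 192.232.123.0/24


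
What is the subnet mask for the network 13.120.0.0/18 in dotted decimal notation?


/18 means 18 network bits, 14 host bits
Binary: 11111111111111111100000000000000
Mask: 255.255.192.0


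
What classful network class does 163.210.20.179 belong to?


First octet: 163
Binary: 10100011
10xxxxxx -> Class B (128-191)
Class B, default mask 255.255.0.0 (/16)


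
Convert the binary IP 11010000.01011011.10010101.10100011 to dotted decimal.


11010000 = 208
01011011 = 91
10010101 = 149
10100011 = 163
IP: 208.91.149.163


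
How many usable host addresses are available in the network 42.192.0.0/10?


Host bits = 32 - 10 = 22
Total addresses = 2^22 = 4194304
Usable = total - 2 (network and broadcast)
Usable hosts: 4194302


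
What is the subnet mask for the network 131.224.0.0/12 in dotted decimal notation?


/12 means 12 network bits, 20 host bits
Binary: 11111111111100000000000000000000
Mask: 255.240.0.0


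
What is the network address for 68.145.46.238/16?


IP:   01000100.10010001.00101110.11101110
Mask: 11111111.11111111.00000000.00000000
AND operation:
Net:  01000100.10010001.00000000.00000000
Network: 68.145.0.0/16


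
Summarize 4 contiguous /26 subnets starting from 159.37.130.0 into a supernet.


Original prefix: /26
Number of subnets: 4 = 2^2
New prefix = 26 - 2 = 24
Supernet: 159.37.130.0/24


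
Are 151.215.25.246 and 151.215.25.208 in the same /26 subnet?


Mask: 255.255.255.192
151.215.25.246 AND mask = 151.215.25.192
151.215.25.208 AND mask = 151.215.25.192
Yes, same subnet (151.215.25.192)


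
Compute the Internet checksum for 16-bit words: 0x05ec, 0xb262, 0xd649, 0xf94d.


Sum all words (with carry folding):
+ 0x05ec = 0x05ec
+ 0xb262 = 0xb84e
+ 0xd649 = 0x8e98
+ 0xf94d = 0x87e6
One's complement: ~0x87e6
Checksum = 0x7819


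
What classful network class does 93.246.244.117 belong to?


First octet: 93
Binary: 01011101
0xxxxxxx -> Class A (1-126)
Class A, default mask 255.0.0.0 (/8)


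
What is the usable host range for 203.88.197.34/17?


Network: 203.88.128.0
Broadcast: 203.88.255.255
First usable = network + 1
Last usable = broadcast - 1
Range: 203.88.128.1 to 203.88.255.254


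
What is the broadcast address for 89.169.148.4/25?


Network: 89.169.148.0/25
Host bits = 7
Set all host bits to 1:
Broadcast: 89.169.148.127


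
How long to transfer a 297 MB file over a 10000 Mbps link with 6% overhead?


Effective throughput = 10000 * (1 - 6/100) = 9400 Mbps
File size in Mb = 297 * 8 = 2376 Mb
Time = 2376 / 9400
Time = 0.2528 seconds


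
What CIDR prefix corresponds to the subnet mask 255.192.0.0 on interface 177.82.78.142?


Binary: 11111111.11000000.00000000.00000000
Count leading 1s
Prefix: /10


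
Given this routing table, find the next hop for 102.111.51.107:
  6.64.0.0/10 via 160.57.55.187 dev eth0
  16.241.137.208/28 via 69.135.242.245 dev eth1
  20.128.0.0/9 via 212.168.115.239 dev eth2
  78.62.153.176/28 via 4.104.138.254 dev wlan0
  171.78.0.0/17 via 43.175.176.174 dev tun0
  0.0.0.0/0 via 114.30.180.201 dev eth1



Longest prefix match for 102.111.51.107:
  /10 6.64.0.0: no
  /28 16.241.137.208: no
  /9 20.128.0.0: no
  /28 78.62.153.176: no
  /17 171.78.0.0: no
  /0 0.0.0.0: MATCH
Selected: next-hop 114.30.180.201 via eth1 (matched /0)


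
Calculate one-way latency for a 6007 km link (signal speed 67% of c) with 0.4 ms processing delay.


Speed = 0.67 * 3e5 km/s = 201000 km/s
Propagation delay = 6007 / 201000 = 0.0299 s = 29.8856 ms
Processing delay = 0.4 ms
Total one-way latency = 30.2856 ms


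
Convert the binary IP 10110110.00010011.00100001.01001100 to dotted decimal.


10110110 = 182
00010011 = 19
00100001 = 33
01001100 = 76
IP: 182.19.33.76


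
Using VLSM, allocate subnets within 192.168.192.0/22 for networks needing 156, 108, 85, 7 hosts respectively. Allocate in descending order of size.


156 hosts -> /24 (254 usable): 192.168.192.0/24
108 hosts -> /25 (126 usable): 192.168.193.0/25
85 hosts -> /25 (126 usable): 192.168.193.128/25
7 hosts -> /28 (14 usable): 192.168.194.0/28
Allocation: 192.168.192.0/24 (156 hosts, 254 usable); 192.168.193.0/25 (108 hosts, 126 usable); 192.168.193.128/25 (85 hosts, 126 usable); 192.168.194.0/28 (7 hosts, 14 usable)


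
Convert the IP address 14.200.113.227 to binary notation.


14 = 00001110
200 = 11001000
113 = 01110001
227 = 11100011
Binary: 00001110.11001000.01110001.11100011


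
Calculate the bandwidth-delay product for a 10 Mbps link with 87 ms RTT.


BDP = bandwidth * RTT
= 10 Mbps * 87 ms
= 10 * 1e6 * 87 / 1000 bits
= 870000 bits
= 108750 bytes
= 106.2012 KB
BDP = 870000 bits (108750 bytes)


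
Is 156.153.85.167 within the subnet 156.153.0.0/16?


Subnet network: 156.153.0.0
Test IP AND mask: 156.153.0.0
Yes, 156.153.85.167 is in 156.153.0.0/16


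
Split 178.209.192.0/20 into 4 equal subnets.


New prefix = 20 + 2 = 22
Each subnet has 1024 addresses
  178.209.192.0/22
  178.209.196.0/22
  178.209.200.0/22
  178.209.204.0/22
Subnets: 178.209.192.0/22, 178.209.196.0/22, 178.209.200.0/22, 178.209.204.0/22


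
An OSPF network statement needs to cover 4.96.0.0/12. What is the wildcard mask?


Subnet mask: 255.240.0.0
Wildcard = 255.255.255.255 - subnet mask
255 - 255 = 0
255 - 240 = 15
255 - 0 = 255
255 - 0 = 255
Wildcard: 0.15.255.255


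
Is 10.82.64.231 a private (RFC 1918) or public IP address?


RFC 1918 private ranges:
  10.0.0.0/8 (10.0.0.0 - 10.255.255.255)
  172.16.0.0/12 (172.16.0.0 - 172.31.255.255)
  192.168.0.0/16 (192.168.0.0 - 192.168.255.255)
Private (in 10.0.0.0/8)


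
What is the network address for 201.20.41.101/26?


IP:   11001001.00010100.00101001.01100101
Mask: 11111111.11111111.11111111.11000000
AND operation:
Net:  11001001.00010100.00101001.01000000
Network: 201.20.41.64/26


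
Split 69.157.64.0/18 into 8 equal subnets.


New prefix = 18 + 3 = 21
Each subnet has 2048 addresses
  69.157.64.0/21
  69.157.72.0/21
  69.157.80.0/21
  69.157.88.0/21
  69.157.96.0/21
  69.157.104.0/21
  69.157.112.0/21
  69.157.120.0/21
Subnets: 69.157.64.0/21, 69.157.72.0/21, 69.157.80.0/21, 69.157.88.0/21, 69.157.96.0/21, 69.157.104.0/21, 69.157.112.0/21, 69.157.120.0/21


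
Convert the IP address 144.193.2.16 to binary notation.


144 = 10010000
193 = 11000001
2 = 00000010
16 = 00010000
Binary: 10010000.11000001.00000010.00010000


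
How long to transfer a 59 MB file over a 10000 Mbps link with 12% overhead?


Effective throughput = 10000 * (1 - 12/100) = 8800 Mbps
File size in Mb = 59 * 8 = 472 Mb
Time = 472 / 8800
Time = 0.0536 seconds


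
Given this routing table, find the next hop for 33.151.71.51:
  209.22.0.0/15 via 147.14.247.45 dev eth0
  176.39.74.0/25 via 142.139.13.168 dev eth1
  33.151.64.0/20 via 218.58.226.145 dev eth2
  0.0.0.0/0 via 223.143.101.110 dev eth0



Longest prefix match for 33.151.71.51:
  /15 209.22.0.0: no
  /25 176.39.74.0: no
  /20 33.151.64.0: MATCH
  /0 0.0.0.0: MATCH
Selected: next-hop 218.58.226.145 via eth2 (matched /20)


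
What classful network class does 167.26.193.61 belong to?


First octet: 167
Binary: 10100111
10xxxxxx -> Class B (128-191)
Class B, default mask 255.255.0.0 (/16)


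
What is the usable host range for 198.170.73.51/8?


Network: 198.0.0.0
Broadcast: 198.255.255.255
First usable = network + 1
Last usable = broadcast - 1
Range: 198.0.0.1 to 198.255.255.254


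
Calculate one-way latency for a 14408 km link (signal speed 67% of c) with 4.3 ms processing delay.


Speed = 0.67 * 3e5 km/s = 201000 km/s
Propagation delay = 14408 / 201000 = 0.0717 s = 71.6816 ms
Processing delay = 4.3 ms
Total one-way latency = 75.9816 ms


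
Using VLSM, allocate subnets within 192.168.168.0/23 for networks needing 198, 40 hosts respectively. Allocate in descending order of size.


198 hosts -> /24 (254 usable): 192.168.168.0/24
40 hosts -> /26 (62 usable): 192.168.169.0/26
Allocation: 192.168.168.0/24 (198 hosts, 254 usable); 192.168.169.0/26 (40 hosts, 62 usable)


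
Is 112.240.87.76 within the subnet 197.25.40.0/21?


Subnet network: 197.25.40.0
Test IP AND mask: 112.240.80.0
No, 112.240.87.76 is not in 197.25.40.0/21


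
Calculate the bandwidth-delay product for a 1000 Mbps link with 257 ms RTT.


BDP = bandwidth * RTT
= 1000 Mbps * 257 ms
= 1000 * 1e6 * 257 / 1000 bits
= 257000000 bits
= 32125000 bytes
= 31372.0703 KB
BDP = 257000000 bits (32125000 bytes)


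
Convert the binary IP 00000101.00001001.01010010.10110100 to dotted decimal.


00000101 = 5
00001001 = 9
01010010 = 82
10110100 = 180
IP: 5.9.82.180


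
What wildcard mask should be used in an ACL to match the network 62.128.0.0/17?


Subnet mask: 255.255.128.0
Wildcard = 255.255.255.255 - subnet mask
255 - 255 = 0
255 - 255 = 0
255 - 128 = 127
255 - 0 = 255
Wildcard: 0.0.127.255


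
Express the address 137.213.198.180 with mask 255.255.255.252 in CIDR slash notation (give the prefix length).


Binary: 11111111.11111111.11111111.11111100
Count leading 1s
Prefix: /30


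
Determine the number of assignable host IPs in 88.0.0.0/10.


Host bits = 32 - 10 = 22
Total addresses = 2^22 = 4194304
Usable = total - 2 (network and broadcast)
Usable hosts: 4194302


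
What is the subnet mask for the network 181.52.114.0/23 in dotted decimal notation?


/23 means 23 network bits, 9 host bits
Binary: 11111111111111111111111000000000
Mask: 255.255.254.0


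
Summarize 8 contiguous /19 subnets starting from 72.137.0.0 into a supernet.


Original prefix: /19
Number of subnets: 8 = 2^3
New prefix = 19 - 3 = 16
Supernet: 72.137.0.0/16


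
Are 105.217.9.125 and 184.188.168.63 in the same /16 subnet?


Mask: 255.255.0.0
105.217.9.125 AND mask = 105.217.0.0
184.188.168.63 AND mask = 184.188.0.0
No, different subnets (105.217.0.0 vs 184.188.0.0)


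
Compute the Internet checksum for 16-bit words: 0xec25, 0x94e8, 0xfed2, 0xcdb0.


Sum all words (with carry folding):
+ 0xec25 = 0xec25
+ 0x94e8 = 0x810e
+ 0xfed2 = 0x7fe1
+ 0xcdb0 = 0x4d92
One's complement: ~0x4d92
Checksum = 0xb26d


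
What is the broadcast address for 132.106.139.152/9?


Network: 132.0.0.0/9
Host bits = 23
Set all host bits to 1:
Broadcast: 132.127.255.255


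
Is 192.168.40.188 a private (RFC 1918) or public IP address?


RFC 1918 private ranges:
  10.0.0.0/8 (10.0.0.0 - 10.255.255.255)
  172.16.0.0/12 (172.16.0.0 - 172.31.255.255)
  192.168.0.0/16 (192.168.0.0 - 192.168.255.255)
Private (in 192.168.0.0/16)


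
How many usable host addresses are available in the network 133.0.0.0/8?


Host bits = 32 - 8 = 24
Total addresses = 2^24 = 16777216
Usable = total - 2 (network and broadcast)
Usable hosts: 16777214


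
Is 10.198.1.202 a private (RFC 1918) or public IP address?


RFC 1918 private ranges:
  10.0.0.0/8 (10.0.0.0 - 10.255.255.255)
  172.16.0.0/12 (172.16.0.0 - 172.31.255.255)
  192.168.0.0/16 (192.168.0.0 - 192.168.255.255)
Private (in 10.0.0.0/8)


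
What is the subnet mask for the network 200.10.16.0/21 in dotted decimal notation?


/21 means 21 network bits, 11 host bits
Binary: 11111111111111111111100000000000
Mask: 255.255.248.0


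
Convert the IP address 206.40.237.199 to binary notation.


206 = 11001110
40 = 00101000
237 = 11101101
199 = 11000111
Binary: 11001110.00101000.11101101.11000111


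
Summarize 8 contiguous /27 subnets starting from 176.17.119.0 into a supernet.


Original prefix: /27
Number of subnets: 8 = 2^3
New prefix = 27 - 3 = 24
Supernet: 176.17.119.0/24


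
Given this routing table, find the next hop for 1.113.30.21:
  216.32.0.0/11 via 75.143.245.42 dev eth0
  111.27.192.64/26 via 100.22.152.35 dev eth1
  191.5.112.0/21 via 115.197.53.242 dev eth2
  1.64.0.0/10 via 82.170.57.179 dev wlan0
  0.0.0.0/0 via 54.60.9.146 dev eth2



Longest prefix match for 1.113.30.21:
  /11 216.32.0.0: no
  /26 111.27.192.64: no
  /21 191.5.112.0: no
  /10 1.64.0.0: MATCH
  /0 0.0.0.0: MATCH
Selected: next-hop 82.170.57.179 via wlan0 (matched /10)


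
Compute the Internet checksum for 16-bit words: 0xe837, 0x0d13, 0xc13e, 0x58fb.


Sum all words (with carry folding):
+ 0xe837 = 0xe837
+ 0x0d13 = 0xf54a
+ 0xc13e = 0xb689
+ 0x58fb = 0x0f85
One's complement: ~0x0f85
Checksum = 0xf07a


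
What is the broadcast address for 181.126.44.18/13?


Network: 181.120.0.0/13
Host bits = 19
Set all host bits to 1:
Broadcast: 181.127.255.255


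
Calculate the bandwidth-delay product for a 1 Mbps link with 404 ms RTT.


BDP = bandwidth * RTT
= 1 Mbps * 404 ms
= 1 * 1e6 * 404 / 1000 bits
= 404000 bits
= 50500 bytes
= 49.3164 KB
BDP = 404000 bits (50500 bytes)


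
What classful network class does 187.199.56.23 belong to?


First octet: 187
Binary: 10111011
10xxxxxx -> Class B (128-191)
Class B, default mask 255.255.0.0 (/16)


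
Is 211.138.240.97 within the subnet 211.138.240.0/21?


Subnet network: 211.138.240.0
Test IP AND mask: 211.138.240.0
Yes, 211.138.240.97 is in 211.138.240.0/21


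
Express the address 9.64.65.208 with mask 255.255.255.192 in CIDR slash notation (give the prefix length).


Binary: 11111111.11111111.11111111.11000000
Count leading 1s
Prefix: /26


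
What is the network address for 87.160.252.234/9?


IP:   01010111.10100000.11111100.11101010
Mask: 11111111.10000000.00000000.00000000
AND operation:
Net:  01010111.10000000.00000000.00000000
Network: 87.128.0.0/9


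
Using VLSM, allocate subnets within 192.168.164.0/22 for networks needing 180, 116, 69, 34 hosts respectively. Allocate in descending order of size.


180 hosts -> /24 (254 usable): 192.168.164.0/24
116 hosts -> /25 (126 usable): 192.168.165.0/25
69 hosts -> /25 (126 usable): 192.168.165.128/25
34 hosts -> /26 (62 usable): 192.168.166.0/26
Allocation: 192.168.164.0/24 (180 hosts, 254 usable); 192.168.165.0/25 (116 hosts, 126 usable); 192.168.165.128/25 (69 hosts, 126 usable); 192.168.166.0/26 (34 hosts, 62 usable)


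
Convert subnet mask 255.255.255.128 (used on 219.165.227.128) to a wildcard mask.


Subnet mask: 255.255.255.128
Wildcard = 255.255.255.255 - subnet mask
255 - 255 = 0
255 - 255 = 0
255 - 255 = 0
255 - 128 = 127
Wildcard: 0.0.0.127


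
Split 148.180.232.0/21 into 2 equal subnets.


New prefix = 21 + 1 = 22
Each subnet has 1024 addresses
  148.180.232.0/22
  148.180.236.0/22
Subnets: 148.180.232.0/22, 148.180.236.0/22


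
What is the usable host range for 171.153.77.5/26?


Network: 171.153.77.0
Broadcast: 171.153.77.63
First usable = network + 1
Last usable = broadcast - 1
Range: 171.153.77.1 to 171.153.77.62


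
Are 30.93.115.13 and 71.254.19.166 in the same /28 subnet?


Mask: 255.255.255.240
30.93.115.13 AND mask = 30.93.115.0
71.254.19.166 AND mask = 71.254.19.160
No, different subnets (30.93.115.0 vs 71.254.19.160)


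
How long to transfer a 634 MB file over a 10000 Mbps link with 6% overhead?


Effective throughput = 10000 * (1 - 6/100) = 9400 Mbps
File size in Mb = 634 * 8 = 5072 Mb
Time = 5072 / 9400
Time = 0.5396 seconds


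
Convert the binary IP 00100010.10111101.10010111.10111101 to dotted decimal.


00100010 = 34
10111101 = 189
10010111 = 151
10111101 = 189
IP: 34.189.151.189


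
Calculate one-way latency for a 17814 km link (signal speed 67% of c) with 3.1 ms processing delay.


Speed = 0.67 * 3e5 km/s = 201000 km/s
Propagation delay = 17814 / 201000 = 0.0886 s = 88.6269 ms
Processing delay = 3.1 ms
Total one-way latency = 91.7269 ms


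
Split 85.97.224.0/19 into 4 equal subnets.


New prefix = 19 + 2 = 21
Each subnet has 2048 addresses
  85.97.224.0/21
  85.97.232.0/21
  85.97.240.0/21
  85.97.248.0/21
Subnets: 85.97.224.0/21, 85.97.232.0/21, 85.97.240.0/21, 85.97.248.0/21


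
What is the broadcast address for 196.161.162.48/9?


Network: 196.128.0.0/9
Host bits = 23
Set all host bits to 1:
Broadcast: 196.255.255.255


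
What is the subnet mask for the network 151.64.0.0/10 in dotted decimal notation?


/10 means 10 network bits, 22 host bits
Binary: 11111111110000000000000000000000
Mask: 255.192.0.0


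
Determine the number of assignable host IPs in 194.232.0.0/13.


Host bits = 32 - 13 = 19
Total addresses = 2^19 = 524288
Usable = total - 2 (network and broadcast)
Usable hosts: 524286


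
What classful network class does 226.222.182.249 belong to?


First octet: 226
Binary: 11100010
1110xxxx -> Class D (224-239)
Class D (multicast), default mask N/A


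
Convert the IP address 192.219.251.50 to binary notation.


192 = 11000000
219 = 11011011
251 = 11111011
50 = 00110010
Binary: 11000000.11011011.11111011.00110010


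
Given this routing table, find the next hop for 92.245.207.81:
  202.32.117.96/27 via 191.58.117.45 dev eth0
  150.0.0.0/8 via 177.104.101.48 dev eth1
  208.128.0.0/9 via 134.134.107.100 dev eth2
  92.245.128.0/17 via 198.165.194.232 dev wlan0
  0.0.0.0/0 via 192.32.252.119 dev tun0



Longest prefix match for 92.245.207.81:
  /27 202.32.117.96: no
  /8 150.0.0.0: no
  /9 208.128.0.0: no
  /17 92.245.128.0: MATCH
  /0 0.0.0.0: MATCH
Selected: next-hop 198.165.194.232 via wlan0 (matched /17)


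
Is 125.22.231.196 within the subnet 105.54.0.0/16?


Subnet network: 105.54.0.0
Test IP AND mask: 125.22.0.0
No, 125.22.231.196 is not in 105.54.0.0/16


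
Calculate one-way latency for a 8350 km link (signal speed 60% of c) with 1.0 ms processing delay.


Speed = 0.6 * 3e5 km/s = 180000 km/s
Propagation delay = 8350 / 180000 = 0.0464 s = 46.3889 ms
Processing delay = 1.0 ms
Total one-way latency = 47.3889 ms


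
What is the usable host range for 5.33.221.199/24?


Network: 5.33.221.0
Broadcast: 5.33.221.255
First usable = network + 1
Last usable = broadcast - 1
Range: 5.33.221.1 to 5.33.221.254


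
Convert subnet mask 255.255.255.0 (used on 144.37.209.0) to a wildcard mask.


Subnet mask: 255.255.255.0
Wildcard = 255.255.255.255 - subnet mask
255 - 255 = 0
255 - 255 = 0
255 - 255 = 0
255 - 0 = 255
Wildcard: 0.0.0.255


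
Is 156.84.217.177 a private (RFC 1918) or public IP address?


RFC 1918 private ranges:
  10.0.0.0/8 (10.0.0.0 - 10.255.255.255)
  172.16.0.0/12 (172.16.0.0 - 172.31.255.255)
  192.168.0.0/16 (192.168.0.0 - 192.168.255.255)
Public (not in any RFC 1918 range)


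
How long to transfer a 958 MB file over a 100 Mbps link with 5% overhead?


Effective throughput = 100 * (1 - 5/100) = 95 Mbps
File size in Mb = 958 * 8 = 7664 Mb
Time = 7664 / 95
Time = 80.6737 seconds


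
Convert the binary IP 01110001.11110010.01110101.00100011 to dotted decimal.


01110001 = 113
11110010 = 242
01110101 = 117
00100011 = 35
IP: 113.242.117.35


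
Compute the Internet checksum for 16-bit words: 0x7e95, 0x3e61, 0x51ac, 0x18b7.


Sum all words (with carry folding):
+ 0x7e95 = 0x7e95
+ 0x3e61 = 0xbcf6
+ 0x51ac = 0x0ea3
+ 0x18b7 = 0x275a
One's complement: ~0x275a
Checksum = 0xd8a5


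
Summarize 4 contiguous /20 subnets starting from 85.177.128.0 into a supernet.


Original prefix: /20
Number of subnets: 4 = 2^2
New prefix = 20 - 2 = 18
Supernet: 85.177.128.0/18


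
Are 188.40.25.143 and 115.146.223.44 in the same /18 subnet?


Mask: 255.255.192.0
188.40.25.143 AND mask = 188.40.0.0
115.146.223.44 AND mask = 115.146.192.0
No, different subnets (188.40.0.0 vs 115.146.192.0)


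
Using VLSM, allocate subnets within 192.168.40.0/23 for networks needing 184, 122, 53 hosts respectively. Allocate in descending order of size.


184 hosts -> /24 (254 usable): 192.168.40.0/24
122 hosts -> /25 (126 usable): 192.168.41.0/25
53 hosts -> /26 (62 usable): 192.168.41.128/26
Allocation: 192.168.40.0/24 (184 hosts, 254 usable); 192.168.41.0/25 (122 hosts, 126 usable); 192.168.41.128/26 (53 hosts, 62 usable)


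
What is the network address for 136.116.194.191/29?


IP:   10001000.01110100.11000010.10111111
Mask: 11111111.11111111.11111111.11111000
AND operation:
Net:  10001000.01110100.11000010.10111000
Network: 136.116.194.184/29


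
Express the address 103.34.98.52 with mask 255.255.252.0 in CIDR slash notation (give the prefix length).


Binary: 11111111.11111111.11111100.00000000
Count leading 1s
Prefix: /22


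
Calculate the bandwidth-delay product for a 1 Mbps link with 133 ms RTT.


BDP = bandwidth * RTT
= 1 Mbps * 133 ms
= 1 * 1e6 * 133 / 1000 bits
= 133000 bits
= 16625 bytes
= 16.2354 KB
BDP = 133000 bits (16625 bytes)


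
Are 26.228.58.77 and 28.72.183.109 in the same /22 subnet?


Mask: 255.255.252.0
26.228.58.77 AND mask = 26.228.56.0
28.72.183.109 AND mask = 28.72.180.0
No, different subnets (26.228.56.0 vs 28.72.180.0)


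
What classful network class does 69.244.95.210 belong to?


First octet: 69
Binary: 01000101
0xxxxxxx -> Class A (1-126)
Class A, default mask 255.0.0.0 (/8)


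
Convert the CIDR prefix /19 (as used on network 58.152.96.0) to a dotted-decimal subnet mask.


/19 means 19 network bits, 13 host bits
Binary: 11111111111111111110000000000000
Mask: 255.255.224.0


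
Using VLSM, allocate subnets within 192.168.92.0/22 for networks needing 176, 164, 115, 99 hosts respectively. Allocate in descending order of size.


176 hosts -> /24 (254 usable): 192.168.92.0/24
164 hosts -> /24 (254 usable): 192.168.93.0/24
115 hosts -> /25 (126 usable): 192.168.94.0/25
99 hosts -> /25 (126 usable): 192.168.94.128/25
Allocation: 192.168.92.0/24 (176 hosts, 254 usable); 192.168.93.0/24 (164 hosts, 254 usable); 192.168.94.0/25 (115 hosts, 126 usable); 192.168.94.128/25 (99 hosts, 126 usable)


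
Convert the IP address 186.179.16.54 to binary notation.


186 = 10111010
179 = 10110011
16 = 00010000
54 = 00110110
Binary: 10111010.10110011.00010000.00110110


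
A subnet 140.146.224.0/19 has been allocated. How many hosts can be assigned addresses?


Host bits = 32 - 19 = 13
Total addresses = 2^13 = 8192
Usable = total - 2 (network and broadcast)
Usable hosts: 8190


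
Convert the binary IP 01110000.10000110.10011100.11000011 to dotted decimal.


01110000 = 112
10000110 = 134
10011100 = 156
11000011 = 195
IP: 112.134.156.195
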